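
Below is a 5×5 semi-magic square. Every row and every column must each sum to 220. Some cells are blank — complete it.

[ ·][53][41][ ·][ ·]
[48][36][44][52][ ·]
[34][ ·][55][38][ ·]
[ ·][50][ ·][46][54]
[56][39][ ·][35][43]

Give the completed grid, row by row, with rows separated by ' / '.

45 53 41 49 32 / 48 36 44 52 40 / 34 42 55 38 51 / 37 50 33 46 54 / 56 39 47 35 43

Row 2 must total 220; the given cells sum to 180, so (2,5) = 40.
Row 5 must total 220; the given cells sum to 173, so (5,3) = 47.
Column 2 needs 220; the known cells sum to 178, so (3,2) = 42.
Column 3 must total 220; the given cells sum to 187, so (4,3) = 33.
Column 4: 52 + 38 + 46 + 35 + ? = 220, so (1,4) = 49.
Row 3: 34 + 42 + 55 + 38 + ? = 220, so (3,5) = 51.
Using row 4: 50 + 33 + 46 + 54 + ? → (4,1) = 220 − 183 = 37.
Column 1: 48 + 34 + 37 + 56 + ? = 220, so (1,1) = 45.
Column 5: 40 + 51 + 54 + 43 + ? = 220, so (1,5) = 32.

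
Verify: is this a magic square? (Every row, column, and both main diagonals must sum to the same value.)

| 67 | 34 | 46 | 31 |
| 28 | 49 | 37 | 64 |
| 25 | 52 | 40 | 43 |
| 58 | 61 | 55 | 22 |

Row 1: 67 + 34 + 46 + 31 = 178.
Row 2: 28 + 49 + 37 + 64 = 178.
Row 3: 25 + 52 + 40 + 43 = 160.
Row 4: 58 + 61 + 55 + 22 = 196.
Column 1: 67 + 28 + 25 + 58 = 178.
Column 2: 34 + 49 + 52 + 61 = 196.
Column 3: 46 + 37 + 40 + 55 = 178.
Column 4: 31 + 64 + 43 + 22 = 160.
Main diagonal: 67 + 49 + 40 + 22 = 178.
Anti-diagonal: 31 + 37 + 52 + 58 = 178.

No — row 4 sums to 196 but anti-diagonal sums to 178.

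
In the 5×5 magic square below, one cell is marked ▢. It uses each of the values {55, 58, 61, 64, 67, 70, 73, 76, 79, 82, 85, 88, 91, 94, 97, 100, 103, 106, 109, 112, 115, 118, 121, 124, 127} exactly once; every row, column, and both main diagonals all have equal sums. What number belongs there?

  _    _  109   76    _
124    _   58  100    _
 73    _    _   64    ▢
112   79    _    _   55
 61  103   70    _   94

The 25 entries sum to 2275, so each line sums to 2275/5 = 455.
Row 5 needs 455; the known cells sum to 328, so (5,4) = 127.
From column 1, 455 − (124 + 73 + 112 + 61) gives (1,1) = 85.
Column 4: 76 + 100 + 64 + 127 + ? = 455, so (4,4) = 88.
Using row 4: 112 + 79 + 88 + 55 + ? → (4,3) = 455 − 334 = 121.
The remaining cell in column 3 is (3,3) = 455 − 358 = 97.
Using main diagonal: 85 + 97 + 88 + 94 + ? → (2,2) = 455 − 364 = 91.
Anti-diagonal needs 455; the known cells sum to 337, so (1,5) = 118.
Row 1 needs 455; the known cells sum to 388, so (1,2) = 67.
Row 2 must total 455; the given cells sum to 373, so (2,5) = 82.
Using column 2: 67 + 91 + 79 + 103 + ? → (3,2) = 455 − 340 = 115.
Column 5: 118 + 82 + 55 + 94 + ? = 455, so (3,5) = 106.

106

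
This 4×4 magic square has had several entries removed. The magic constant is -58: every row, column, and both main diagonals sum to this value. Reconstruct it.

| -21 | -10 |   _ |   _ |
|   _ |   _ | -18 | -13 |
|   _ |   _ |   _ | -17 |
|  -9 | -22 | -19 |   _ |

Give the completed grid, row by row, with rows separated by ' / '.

-21 -10 -7 -20 / -12 -15 -18 -13 / -16 -11 -14 -17 / -9 -22 -19 -8

Row 4: -9 + (-22) + (-19) + ? = -58, so (4,4) = -8.
From column 4, -58 − (-13 + (-17) + (-8)) gives (1,4) = -20.
The remaining cell in anti-diagonal is (3,2) = -58 − (-47) = -11.
Row 1 must total -58; the given cells sum to -51, so (1,3) = -7.
Using column 2: -10 + (-11) + (-22) + ? → (2,2) = -58 − (-43) = -15.
Column 3: -7 + (-18) + (-19) + ? = -58, so (3,3) = -14.
Row 2 needs -58; the known cells sum to -46, so (2,1) = -12.
Row 3 must total -58; the given cells sum to -42, so (3,1) = -16.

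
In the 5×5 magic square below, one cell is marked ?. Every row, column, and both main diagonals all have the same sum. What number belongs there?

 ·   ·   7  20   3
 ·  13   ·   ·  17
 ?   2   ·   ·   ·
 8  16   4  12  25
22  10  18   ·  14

Row 4 is complete and sums to 65; that is the magic constant.
The remaining cell in row 5 is (5,4) = 65 − 64 = 1.
Column 2: 13 + 2 + 16 + 10 + ? = 65, so (1,2) = 24.
Column 5 must total 65; the given cells sum to 59, so (3,5) = 6.
Row 1 must total 65; the given cells sum to 54, so (1,1) = 11.
Main diagonal must total 65; the given cells sum to 50, so (3,3) = 15.
Anti-diagonal needs 65; the known cells sum to 56, so (2,4) = 9.
Using column 3: 7 + 15 + 4 + 18 + ? → (2,3) = 65 − 44 = 21.
Column 4 must total 65; the given cells sum to 42, so (3,4) = 23.
Row 2 needs 65; the known cells sum to 60, so (2,1) = 5.
Using row 3: 2 + 15 + 23 + 6 + ? → (3,1) = 65 − 46 = 19.

19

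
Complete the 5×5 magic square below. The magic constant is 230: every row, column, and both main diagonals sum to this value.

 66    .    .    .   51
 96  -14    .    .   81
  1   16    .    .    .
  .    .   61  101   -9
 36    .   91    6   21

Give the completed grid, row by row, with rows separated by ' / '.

Row 5 must total 230; the given cells sum to 154, so (5,2) = 76.
The remaining cell in column 1 is (4,1) = 230 − 199 = 31.
Column 5 must total 230; the given cells sum to 144, so (3,5) = 86.
The remaining cell in main diagonal is (3,3) = 230 − 174 = 56.
The remaining cell in row 3 is (3,4) = 230 − 159 = 71.
Row 4 needs 230; the known cells sum to 184, so (4,2) = 46.
Column 2 must total 230; the given cells sum to 124, so (1,2) = 106.
Anti-diagonal needs 230; the known cells sum to 189, so (2,4) = 41.
Row 2 needs 230; the known cells sum to 204, so (2,3) = 26.
Column 3 needs 230; the known cells sum to 234, so (1,3) = -4.
From column 4, 230 − (41 + 71 + 101 + 6) gives (1,4) = 11.

66 106 -4 11 51 / 96 -14 26 41 81 / 1 16 56 71 86 / 31 46 61 101 -9 / 36 76 91 6 21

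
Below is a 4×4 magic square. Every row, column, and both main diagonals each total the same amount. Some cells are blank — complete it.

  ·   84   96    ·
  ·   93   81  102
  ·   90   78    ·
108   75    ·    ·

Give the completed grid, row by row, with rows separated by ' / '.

Column 2 is already complete: 84 + 93 + 90 + 75 = 342, so that is the magic constant.
Row 2: 93 + 81 + 102 + ? = 342, so (2,1) = 66.
Column 3: 96 + 81 + 78 + ? = 342, so (4,3) = 87.
From anti-diagonal, 342 − (81 + 90 + 108) gives (1,4) = 63.
Using row 1: 84 + 96 + 63 + ? → (1,1) = 342 − 243 = 99.
From row 4, 342 − (108 + 75 + 87) gives (4,4) = 72.
From column 1, 342 − (99 + 66 + 108) gives (3,1) = 69.
From column 4, 342 − (63 + 102 + 72) gives (3,4) = 105.

99 84 96 63 / 66 93 81 102 / 69 90 78 105 / 108 75 87 72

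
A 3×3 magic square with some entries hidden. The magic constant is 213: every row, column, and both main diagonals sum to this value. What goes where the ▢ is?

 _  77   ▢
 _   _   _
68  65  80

From column 2, 213 − (77 + 65) gives (2,2) = 71.
The remaining cell in main diagonal is (1,1) = 213 − 151 = 62.
From anti-diagonal, 213 − (71 + 68) gives (1,3) = 74.

74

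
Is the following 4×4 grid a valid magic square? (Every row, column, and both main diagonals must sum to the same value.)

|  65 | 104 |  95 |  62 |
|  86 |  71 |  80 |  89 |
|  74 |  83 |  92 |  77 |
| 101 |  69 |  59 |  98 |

Row 1: 65 + 104 + 95 + 62 = 326.
Row 2: 86 + 71 + 80 + 89 = 326.
Row 3: 74 + 83 + 92 + 77 = 326.
Row 4: 101 + 69 + 59 + 98 = 327.
Column 1: 65 + 86 + 74 + 101 = 326.
Column 2: 104 + 71 + 83 + 69 = 327.
Column 3: 95 + 80 + 92 + 59 = 326.
Column 4: 62 + 89 + 77 + 98 = 326.
Main diagonal: 65 + 71 + 92 + 98 = 326.
Anti-diagonal: 62 + 80 + 83 + 101 = 326.

No — row 2 sums to 326 but row 4 sums to 327.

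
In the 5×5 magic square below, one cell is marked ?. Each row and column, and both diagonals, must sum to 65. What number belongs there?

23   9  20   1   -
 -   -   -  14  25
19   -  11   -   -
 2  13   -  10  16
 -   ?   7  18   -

21

Using row 1: 23 + 9 + 20 + 1 + ? → (1,5) = 65 − 53 = 12.
Row 4 needs 65; the known cells sum to 41, so (4,3) = 24.
Using column 3: 20 + 11 + 24 + 7 + ? → (2,3) = 65 − 62 = 3.
From column 4, 65 − (1 + 14 + 10 + 18) gives (3,4) = 22.
Using anti-diagonal: 12 + 14 + 11 + 13 + ? → (5,1) = 65 − 50 = 15.
Column 1 needs 65; the known cells sum to 59, so (2,1) = 6.
Row 2: 6 + 3 + 14 + 25 + ? = 65, so (2,2) = 17.
Main diagonal: 23 + 17 + 11 + 10 + ? = 65, so (5,5) = 4.
Row 5 must total 65; the given cells sum to 44, so (5,2) = 21.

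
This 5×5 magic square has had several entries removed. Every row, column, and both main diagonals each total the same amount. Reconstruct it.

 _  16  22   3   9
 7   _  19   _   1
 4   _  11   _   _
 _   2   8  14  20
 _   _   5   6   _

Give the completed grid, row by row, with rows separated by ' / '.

Column 3 is already complete: 22 + 19 + 11 + 8 + 5 = 65, so that is the magic constant.
Row 1: 16 + 22 + 3 + 9 + ? = 65, so (1,1) = 15.
Using row 4: 2 + 8 + 14 + 20 + ? → (4,1) = 65 − 44 = 21.
Column 1 must total 65; the given cells sum to 47, so (5,1) = 18.
Using anti-diagonal: 9 + 11 + 2 + 18 + ? → (2,4) = 65 − 40 = 25.
Row 2: 7 + 19 + 25 + 1 + ? = 65, so (2,2) = 13.
Column 4 must total 65; the given cells sum to 48, so (3,4) = 17.
From main diagonal, 65 − (15 + 13 + 11 + 14) gives (5,5) = 12.
Using row 5: 18 + 5 + 6 + 12 + ? → (5,2) = 65 − 41 = 24.
Column 2 must total 65; the given cells sum to 55, so (3,2) = 10.
The remaining cell in column 5 is (3,5) = 65 − 42 = 23.

15 16 22 3 9 / 7 13 19 25 1 / 4 10 11 17 23 / 21 2 8 14 20 / 18 24 5 6 12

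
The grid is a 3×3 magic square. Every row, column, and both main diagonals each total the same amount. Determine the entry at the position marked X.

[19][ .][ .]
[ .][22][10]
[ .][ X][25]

Main diagonal is complete and sums to 66; that is the magic constant.
Row 2 must total 66; the given cells sum to 32, so (2,1) = 34.
Column 1 must total 66; the given cells sum to 53, so (3,1) = 13.
The remaining cell in column 3 is (1,3) = 66 − 35 = 31.
The remaining cell in row 1 is (1,2) = 66 − 50 = 16.
The remaining cell in row 3 is (3,2) = 66 − 38 = 28.

28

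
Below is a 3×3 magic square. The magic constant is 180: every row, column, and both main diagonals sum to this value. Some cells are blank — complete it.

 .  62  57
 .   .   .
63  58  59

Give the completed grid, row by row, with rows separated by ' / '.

Row 1: 62 + 57 + ? = 180, so (1,1) = 61.
From column 1, 180 − (61 + 63) gives (2,1) = 56.
Column 2 needs 180; the known cells sum to 120, so (2,2) = 60.
From column 3, 180 − (57 + 59) gives (2,3) = 64.

61 62 57 / 56 60 64 / 63 58 59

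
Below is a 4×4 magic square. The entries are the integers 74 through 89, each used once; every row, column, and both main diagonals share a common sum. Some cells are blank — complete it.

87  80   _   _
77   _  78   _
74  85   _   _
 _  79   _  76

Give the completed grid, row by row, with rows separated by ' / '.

87 80 84 75 / 77 82 78 89 / 74 85 81 86 / 88 79 83 76

The entries are 74 through 89, which sum to 1304, so each line sums to 1304/4 = 326.
Using column 1: 87 + 77 + 74 + ? → (4,1) = 326 − 238 = 88.
Using column 2: 80 + 85 + 79 + ? → (2,2) = 326 − 244 = 82.
The remaining cell in main diagonal is (3,3) = 326 − 245 = 81.
From anti-diagonal, 326 − (78 + 85 + 88) gives (1,4) = 75.
The remaining cell in row 1 is (1,3) = 326 − 242 = 84.
Using row 2: 77 + 82 + 78 + ? → (2,4) = 326 − 237 = 89.
From row 3, 326 − (74 + 85 + 81) gives (3,4) = 86.
The remaining cell in row 4 is (4,3) = 326 − 243 = 83.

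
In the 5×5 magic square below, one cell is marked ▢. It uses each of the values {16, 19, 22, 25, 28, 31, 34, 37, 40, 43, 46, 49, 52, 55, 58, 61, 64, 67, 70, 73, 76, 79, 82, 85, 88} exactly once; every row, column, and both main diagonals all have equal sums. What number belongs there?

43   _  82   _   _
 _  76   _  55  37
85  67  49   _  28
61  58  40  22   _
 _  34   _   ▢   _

The 25 entries sum to 1300, so each line sums to 1300/5 = 260.
Row 3 needs 260; the known cells sum to 229, so (3,4) = 31.
Row 4 must total 260; the given cells sum to 181, so (4,5) = 79.
Column 2 must total 260; the given cells sum to 235, so (1,2) = 25.
Main diagonal must total 260; the given cells sum to 190, so (5,5) = 70.
The remaining cell in column 5 is (1,5) = 260 − 214 = 46.
Using anti-diagonal: 46 + 55 + 49 + 58 + ? → (5,1) = 260 − 208 = 52.
Row 1 needs 260; the known cells sum to 196, so (1,4) = 64.
Column 1 must total 260; the given cells sum to 241, so (2,1) = 19.
The remaining cell in column 4 is (5,4) = 260 − 172 = 88.

88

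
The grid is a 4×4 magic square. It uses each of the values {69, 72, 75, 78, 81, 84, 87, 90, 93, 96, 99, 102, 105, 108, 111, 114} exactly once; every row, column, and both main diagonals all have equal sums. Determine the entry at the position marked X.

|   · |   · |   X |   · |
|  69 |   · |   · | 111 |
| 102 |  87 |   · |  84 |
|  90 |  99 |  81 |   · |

The 16 entries sum to 1464, so each line sums to 1464/4 = 366.
Row 3 needs 366; the known cells sum to 273, so (3,3) = 93.
Row 4 must total 366; the given cells sum to 270, so (4,4) = 96.
The remaining cell in column 1 is (1,1) = 366 − 261 = 105.
Column 4 needs 366; the known cells sum to 291, so (1,4) = 75.
From main diagonal, 366 − (105 + 93 + 96) gives (2,2) = 72.
From anti-diagonal, 366 − (75 + 87 + 90) gives (2,3) = 114.
Using column 2: 72 + 87 + 99 + ? → (1,2) = 366 − 258 = 108.
Column 3 must total 366; the given cells sum to 288, so (1,3) = 78.

78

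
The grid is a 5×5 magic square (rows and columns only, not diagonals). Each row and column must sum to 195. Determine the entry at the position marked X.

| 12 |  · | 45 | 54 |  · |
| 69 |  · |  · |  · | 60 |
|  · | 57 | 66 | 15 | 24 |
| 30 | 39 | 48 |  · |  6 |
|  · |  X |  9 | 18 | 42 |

75

Using row 3: 57 + 66 + 15 + 24 + ? → (3,1) = 195 − 162 = 33.
Using row 4: 30 + 39 + 48 + 6 + ? → (4,4) = 195 − 123 = 72.
Column 1 must total 195; the given cells sum to 144, so (5,1) = 51.
Column 3 needs 195; the known cells sum to 168, so (2,3) = 27.
From column 4, 195 − (54 + 15 + 72 + 18) gives (2,4) = 36.
Column 5: 60 + 24 + 6 + 42 + ? = 195, so (1,5) = 63.
Using row 1: 12 + 45 + 54 + 63 + ? → (1,2) = 195 − 174 = 21.
Row 2 must total 195; the given cells sum to 192, so (2,2) = 3.
Row 5 must total 195; the given cells sum to 120, so (5,2) = 75.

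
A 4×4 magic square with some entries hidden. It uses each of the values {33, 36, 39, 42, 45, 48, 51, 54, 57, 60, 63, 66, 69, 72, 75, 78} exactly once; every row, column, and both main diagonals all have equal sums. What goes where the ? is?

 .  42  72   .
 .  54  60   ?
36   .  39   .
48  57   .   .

33

The 16 entries sum to 888, so each line sums to 888/4 = 222.
The remaining cell in column 2 is (3,2) = 222 − 153 = 69.
Column 3 needs 222; the known cells sum to 171, so (4,3) = 51.
Anti-diagonal: 60 + 69 + 48 + ? = 222, so (1,4) = 45.
The remaining cell in row 1 is (1,1) = 222 − 159 = 63.
Row 3: 36 + 69 + 39 + ? = 222, so (3,4) = 78.
Row 4: 48 + 57 + 51 + ? = 222, so (4,4) = 66.
The remaining cell in column 1 is (2,1) = 222 − 147 = 75.
From column 4, 222 − (45 + 78 + 66) gives (2,4) = 33.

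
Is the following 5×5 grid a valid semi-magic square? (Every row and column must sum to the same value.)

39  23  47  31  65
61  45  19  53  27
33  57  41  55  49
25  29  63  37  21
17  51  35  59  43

Row 1: 39 + 23 + 47 + 31 + 65 = 205.
Row 2: 61 + 45 + 19 + 53 + 27 = 205.
Row 3: 33 + 57 + 41 + 55 + 49 = 235.
Row 4: 25 + 29 + 63 + 37 + 21 = 175.
Row 5: 17 + 51 + 35 + 59 + 43 = 205.
Column 1: 39 + 61 + 33 + 25 + 17 = 175.
Column 2: 23 + 45 + 57 + 29 + 51 = 205.
Column 3: 47 + 19 + 41 + 63 + 35 = 205.
Column 4: 31 + 53 + 55 + 37 + 59 = 235.
Column 5: 65 + 27 + 49 + 21 + 43 = 205.

No — column 1 sums to 175 but row 5 sums to 205.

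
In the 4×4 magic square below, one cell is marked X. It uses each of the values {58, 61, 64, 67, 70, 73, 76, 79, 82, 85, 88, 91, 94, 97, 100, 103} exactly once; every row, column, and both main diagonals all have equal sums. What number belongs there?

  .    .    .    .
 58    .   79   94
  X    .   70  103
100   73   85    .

The 16 entries sum to 1288, so each line sums to 1288/4 = 322.
From row 2, 322 − (58 + 79 + 94) gives (2,2) = 91.
Row 4 must total 322; the given cells sum to 258, so (4,4) = 64.
Column 3 must total 322; the given cells sum to 234, so (1,3) = 88.
Column 4 must total 322; the given cells sum to 261, so (1,4) = 61.
The remaining cell in main diagonal is (1,1) = 322 − 225 = 97.
From anti-diagonal, 322 − (61 + 79 + 100) gives (3,2) = 82.
Row 1 needs 322; the known cells sum to 246, so (1,2) = 76.
Row 3 needs 322; the known cells sum to 255, so (3,1) = 67.

67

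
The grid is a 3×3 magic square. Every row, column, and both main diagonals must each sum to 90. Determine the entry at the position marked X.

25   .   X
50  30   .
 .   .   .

45

From row 2, 90 − (50 + 30) gives (2,3) = 10.
Column 1 needs 90; the known cells sum to 75, so (3,1) = 15.
The remaining cell in main diagonal is (3,3) = 90 − 55 = 35.
Using anti-diagonal: 30 + 15 + ? → (1,3) = 90 − 45 = 45.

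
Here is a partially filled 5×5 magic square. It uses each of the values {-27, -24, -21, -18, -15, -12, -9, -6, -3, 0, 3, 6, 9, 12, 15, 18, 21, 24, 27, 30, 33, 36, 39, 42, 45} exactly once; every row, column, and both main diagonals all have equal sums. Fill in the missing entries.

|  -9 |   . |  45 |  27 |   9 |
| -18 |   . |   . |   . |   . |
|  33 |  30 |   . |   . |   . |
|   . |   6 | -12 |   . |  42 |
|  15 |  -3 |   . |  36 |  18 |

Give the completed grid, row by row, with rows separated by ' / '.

The 25 entries sum to 225, so each line sums to 225/5 = 45.
Row 1: -9 + 45 + 27 + 9 + ? = 45, so (1,2) = -27.
From row 5, 45 − (15 + (-3) + 36 + 18) gives (5,3) = -21.
Column 1 must total 45; the given cells sum to 21, so (4,1) = 24.
Column 2 needs 45; the known cells sum to 6, so (2,2) = 39.
From row 4, 45 − (24 + 6 + (-12) + 42) gives (4,4) = -15.
Main diagonal must total 45; the given cells sum to 33, so (3,3) = 12.
The remaining cell in anti-diagonal is (2,4) = 45 − 42 = 3.
Using column 3: 45 + 12 + (-12) + (-21) + ? → (2,3) = 45 − 24 = 21.
Column 4: 27 + 3 + (-15) + 36 + ? = 45, so (3,4) = -6.
Using row 2: -18 + 39 + 21 + 3 + ? → (2,5) = 45 − 45 = 0.
The remaining cell in row 3 is (3,5) = 45 − 69 = -24.

-9 -27 45 27 9 / -18 39 21 3 0 / 33 30 12 -6 -24 / 24 6 -12 -15 42 / 15 -3 -21 36 18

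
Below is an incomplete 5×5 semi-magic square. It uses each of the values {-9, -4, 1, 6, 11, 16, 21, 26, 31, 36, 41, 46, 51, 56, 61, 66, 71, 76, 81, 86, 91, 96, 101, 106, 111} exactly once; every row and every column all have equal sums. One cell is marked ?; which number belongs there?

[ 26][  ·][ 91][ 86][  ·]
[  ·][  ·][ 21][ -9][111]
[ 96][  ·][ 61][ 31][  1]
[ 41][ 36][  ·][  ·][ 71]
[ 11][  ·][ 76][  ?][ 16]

46

The 25 entries sum to 1275, so each line sums to 1275/5 = 255.
Using row 3: 96 + 61 + 31 + 1 + ? → (3,2) = 255 − 189 = 66.
Column 1: 26 + 96 + 41 + 11 + ? = 255, so (2,1) = 81.
Column 3: 91 + 21 + 61 + 76 + ? = 255, so (4,3) = 6.
The remaining cell in column 5 is (1,5) = 255 − 199 = 56.
The remaining cell in row 1 is (1,2) = 255 − 259 = -4.
Row 2 needs 255; the known cells sum to 204, so (2,2) = 51.
Row 4: 41 + 36 + 6 + 71 + ? = 255, so (4,4) = 101.
The remaining cell in column 2 is (5,2) = 255 − 149 = 106.
From column 4, 255 − (86 + (-9) + 31 + 101) gives (5,4) = 46.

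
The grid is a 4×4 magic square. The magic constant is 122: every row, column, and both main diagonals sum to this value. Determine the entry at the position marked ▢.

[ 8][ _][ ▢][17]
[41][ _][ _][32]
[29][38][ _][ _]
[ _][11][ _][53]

The remaining cell in column 1 is (4,1) = 122 − 78 = 44.
Column 4: 17 + 32 + 53 + ? = 122, so (3,4) = 20.
Anti-diagonal must total 122; the given cells sum to 99, so (2,3) = 23.
Row 2 needs 122; the known cells sum to 96, so (2,2) = 26.
Using row 3: 29 + 38 + 20 + ? → (3,3) = 122 − 87 = 35.
Row 4 needs 122; the known cells sum to 108, so (4,3) = 14.
Using column 2: 26 + 38 + 11 + ? → (1,2) = 122 − 75 = 47.
Column 3 must total 122; the given cells sum to 72, so (1,3) = 50.

50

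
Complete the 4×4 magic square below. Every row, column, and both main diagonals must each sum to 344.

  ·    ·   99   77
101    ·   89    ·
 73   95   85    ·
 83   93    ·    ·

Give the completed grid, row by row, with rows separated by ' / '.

87 81 99 77 / 101 75 89 79 / 73 95 85 91 / 83 93 71 97

Row 3: 73 + 95 + 85 + ? = 344, so (3,4) = 91.
Column 1 must total 344; the given cells sum to 257, so (1,1) = 87.
Column 3 needs 344; the known cells sum to 273, so (4,3) = 71.
From row 1, 344 − (87 + 99 + 77) gives (1,2) = 81.
The remaining cell in row 4 is (4,4) = 344 − 247 = 97.
Column 2 needs 344; the known cells sum to 269, so (2,2) = 75.
Using column 4: 77 + 91 + 97 + ? → (2,4) = 344 − 265 = 79.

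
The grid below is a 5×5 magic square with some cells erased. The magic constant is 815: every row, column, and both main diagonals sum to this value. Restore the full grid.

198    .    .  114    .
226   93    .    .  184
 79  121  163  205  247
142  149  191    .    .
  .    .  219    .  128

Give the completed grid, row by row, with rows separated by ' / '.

Column 1 needs 815; the known cells sum to 645, so (5,1) = 170.
From main diagonal, 815 − (198 + 93 + 163 + 128) gives (4,4) = 233.
Row 4 must total 815; the given cells sum to 715, so (4,5) = 100.
Column 5 needs 815; the known cells sum to 659, so (1,5) = 156.
Using anti-diagonal: 156 + 163 + 149 + 170 + ? → (2,4) = 815 − 638 = 177.
The remaining cell in row 2 is (2,3) = 815 − 680 = 135.
From column 3, 815 − (135 + 163 + 191 + 219) gives (1,3) = 107.
From column 4, 815 − (114 + 177 + 205 + 233) gives (5,4) = 86.
Using row 1: 198 + 107 + 114 + 156 + ? → (1,2) = 815 − 575 = 240.
Row 5: 170 + 219 + 86 + 128 + ? = 815, so (5,2) = 212.

198 240 107 114 156 / 226 93 135 177 184 / 79 121 163 205 247 / 142 149 191 233 100 / 170 212 219 86 128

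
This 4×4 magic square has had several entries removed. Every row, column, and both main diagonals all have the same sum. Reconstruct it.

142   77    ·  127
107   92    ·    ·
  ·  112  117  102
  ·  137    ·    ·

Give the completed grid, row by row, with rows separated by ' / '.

Column 2 is already complete: 77 + 92 + 112 + 137 = 418, so that is the magic constant.
Row 1: 142 + 77 + 127 + ? = 418, so (1,3) = 72.
Row 3: 112 + 117 + 102 + ? = 418, so (3,1) = 87.
Column 1 needs 418; the known cells sum to 336, so (4,1) = 82.
Using main diagonal: 142 + 92 + 117 + ? → (4,4) = 418 − 351 = 67.
Anti-diagonal needs 418; the known cells sum to 321, so (2,3) = 97.
The remaining cell in row 2 is (2,4) = 418 − 296 = 122.
The remaining cell in row 4 is (4,3) = 418 − 286 = 132.

142 77 72 127 / 107 92 97 122 / 87 112 117 102 / 82 137 132 67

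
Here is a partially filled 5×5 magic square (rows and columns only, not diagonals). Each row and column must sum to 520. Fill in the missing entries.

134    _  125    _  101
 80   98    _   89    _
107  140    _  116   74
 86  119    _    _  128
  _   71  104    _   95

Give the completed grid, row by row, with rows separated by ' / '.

134 92 125 68 101 / 80 98 131 89 122 / 107 140 83 116 74 / 86 119 77 110 128 / 113 71 104 137 95

Row 3 needs 520; the known cells sum to 437, so (3,3) = 83.
Using column 1: 134 + 80 + 107 + 86 + ? → (5,1) = 520 − 407 = 113.
Using column 2: 98 + 140 + 119 + 71 + ? → (1,2) = 520 − 428 = 92.
Using column 5: 101 + 74 + 128 + 95 + ? → (2,5) = 520 − 398 = 122.
Using row 1: 134 + 92 + 125 + 101 + ? → (1,4) = 520 − 452 = 68.
Using row 2: 80 + 98 + 89 + 122 + ? → (2,3) = 520 − 389 = 131.
Row 5 must total 520; the given cells sum to 383, so (5,4) = 137.
The remaining cell in column 3 is (4,3) = 520 − 443 = 77.
Column 4: 68 + 89 + 116 + 137 + ? = 520, so (4,4) = 110.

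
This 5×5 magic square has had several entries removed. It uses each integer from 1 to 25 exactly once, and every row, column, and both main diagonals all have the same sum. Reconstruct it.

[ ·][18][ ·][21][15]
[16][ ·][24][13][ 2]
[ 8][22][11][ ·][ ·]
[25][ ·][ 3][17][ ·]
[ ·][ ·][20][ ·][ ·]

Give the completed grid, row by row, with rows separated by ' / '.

4 18 7 21 15 / 16 10 24 13 2 / 8 22 11 5 19 / 25 14 3 17 6 / 12 1 20 9 23

The entries are 1 through 25, which sum to 325, so each line sums to 325/5 = 65.
Using row 2: 16 + 24 + 13 + 2 + ? → (2,2) = 65 − 55 = 10.
From column 3, 65 − (24 + 11 + 3 + 20) gives (1,3) = 7.
Row 1: 18 + 7 + 21 + 15 + ? = 65, so (1,1) = 4.
Column 1 needs 65; the known cells sum to 53, so (5,1) = 12.
Main diagonal: 4 + 10 + 11 + 17 + ? = 65, so (5,5) = 23.
Anti-diagonal: 15 + 13 + 11 + 12 + ? = 65, so (4,2) = 14.
Row 4 needs 65; the known cells sum to 59, so (4,5) = 6.
From column 2, 65 − (18 + 10 + 22 + 14) gives (5,2) = 1.
Column 5 must total 65; the given cells sum to 46, so (3,5) = 19.
From row 3, 65 − (8 + 22 + 11 + 19) gives (3,4) = 5.
Row 5 must total 65; the given cells sum to 56, so (5,4) = 9.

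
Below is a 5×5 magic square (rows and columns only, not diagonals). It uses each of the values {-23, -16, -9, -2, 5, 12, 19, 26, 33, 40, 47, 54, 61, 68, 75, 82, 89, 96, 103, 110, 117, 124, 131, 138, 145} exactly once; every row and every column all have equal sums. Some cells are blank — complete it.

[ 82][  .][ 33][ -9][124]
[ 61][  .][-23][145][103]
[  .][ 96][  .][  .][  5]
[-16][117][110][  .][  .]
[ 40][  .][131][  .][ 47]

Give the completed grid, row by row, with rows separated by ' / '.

The 25 entries sum to 1525, so each line sums to 1525/5 = 305.
Row 1: 82 + 33 + (-9) + 124 + ? = 305, so (1,2) = 75.
Row 2 needs 305; the known cells sum to 286, so (2,2) = 19.
Column 1 needs 305; the known cells sum to 167, so (3,1) = 138.
Column 2 must total 305; the given cells sum to 307, so (5,2) = -2.
From column 3, 305 − (33 + (-23) + 110 + 131) gives (3,3) = 54.
The remaining cell in column 5 is (4,5) = 305 − 279 = 26.
Row 3 must total 305; the given cells sum to 293, so (3,4) = 12.
Row 4: -16 + 117 + 110 + 26 + ? = 305, so (4,4) = 68.
Using row 5: 40 + (-2) + 131 + 47 + ? → (5,4) = 305 − 216 = 89.

82 75 33 -9 124 / 61 19 -23 145 103 / 138 96 54 12 5 / -16 117 110 68 26 / 40 -2 131 89 47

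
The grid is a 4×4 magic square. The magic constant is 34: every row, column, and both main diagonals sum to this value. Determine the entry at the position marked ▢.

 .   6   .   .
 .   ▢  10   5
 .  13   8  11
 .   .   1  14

Row 3 must total 34; the given cells sum to 32, so (3,1) = 2.
Using column 3: 10 + 8 + 1 + ? → (1,3) = 34 − 19 = 15.
Column 4 must total 34; the given cells sum to 30, so (1,4) = 4.
The remaining cell in anti-diagonal is (4,1) = 34 − 27 = 7.
Using row 1: 6 + 15 + 4 + ? → (1,1) = 34 − 25 = 9.
From row 4, 34 − (7 + 1 + 14) gives (4,2) = 12.
From column 1, 34 − (9 + 2 + 7) gives (2,1) = 16.
Column 2: 6 + 13 + 12 + ? = 34, so (2,2) = 3.

3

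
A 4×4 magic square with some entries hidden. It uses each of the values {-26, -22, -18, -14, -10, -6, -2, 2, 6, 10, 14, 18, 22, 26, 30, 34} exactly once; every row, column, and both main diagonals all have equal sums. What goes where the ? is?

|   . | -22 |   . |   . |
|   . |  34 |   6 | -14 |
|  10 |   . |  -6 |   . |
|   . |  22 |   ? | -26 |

The 16 entries sum to 64, so each line sums to 64/4 = 16.
Row 2 needs 16; the known cells sum to 26, so (2,1) = -10.
Using column 2: -22 + 34 + 22 + ? → (3,2) = 16 − 34 = -18.
Main diagonal needs 16; the known cells sum to 2, so (1,1) = 14.
Using row 3: 10 + (-18) + (-6) + ? → (3,4) = 16 − (-14) = 30.
Column 1 needs 16; the known cells sum to 14, so (4,1) = 2.
Column 4 must total 16; the given cells sum to -10, so (1,4) = 26.
Row 1: 14 + (-22) + 26 + ? = 16, so (1,3) = -2.
From row 4, 16 − (2 + 22 + (-26)) gives (4,3) = 18.

18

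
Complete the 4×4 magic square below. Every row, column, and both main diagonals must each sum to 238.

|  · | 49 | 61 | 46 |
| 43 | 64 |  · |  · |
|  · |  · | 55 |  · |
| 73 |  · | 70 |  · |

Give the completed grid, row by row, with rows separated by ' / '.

82 49 61 46 / 43 64 52 79 / 40 67 55 76 / 73 58 70 37

From row 1, 238 − (49 + 61 + 46) gives (1,1) = 82.
The remaining cell in column 1 is (3,1) = 238 − 198 = 40.
Column 3: 61 + 55 + 70 + ? = 238, so (2,3) = 52.
Main diagonal must total 238; the given cells sum to 201, so (4,4) = 37.
Anti-diagonal: 46 + 52 + 73 + ? = 238, so (3,2) = 67.
Row 2: 43 + 64 + 52 + ? = 238, so (2,4) = 79.
From row 3, 238 − (40 + 67 + 55) gives (3,4) = 76.
The remaining cell in row 4 is (4,2) = 238 − 180 = 58.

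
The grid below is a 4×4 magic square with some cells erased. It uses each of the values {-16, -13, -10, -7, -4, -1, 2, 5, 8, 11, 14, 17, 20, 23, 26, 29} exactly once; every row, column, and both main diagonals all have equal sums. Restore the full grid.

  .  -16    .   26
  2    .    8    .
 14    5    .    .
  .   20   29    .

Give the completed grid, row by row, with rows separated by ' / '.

23 -16 -7 26 / 2 17 8 -1 / 14 5 -4 11 / -13 20 29 -10

The 16 entries sum to 104, so each line sums to 104/4 = 26.
Column 2: -16 + 5 + 20 + ? = 26, so (2,2) = 17.
Using anti-diagonal: 26 + 8 + 5 + ? → (4,1) = 26 − 39 = -13.
Row 2 must total 26; the given cells sum to 27, so (2,4) = -1.
Row 4: -13 + 20 + 29 + ? = 26, so (4,4) = -10.
Column 1 needs 26; the known cells sum to 3, so (1,1) = 23.
From column 4, 26 − (26 + (-1) + (-10)) gives (3,4) = 11.
Main diagonal: 23 + 17 + (-10) + ? = 26, so (3,3) = -4.
Row 1 must total 26; the given cells sum to 33, so (1,3) = -7.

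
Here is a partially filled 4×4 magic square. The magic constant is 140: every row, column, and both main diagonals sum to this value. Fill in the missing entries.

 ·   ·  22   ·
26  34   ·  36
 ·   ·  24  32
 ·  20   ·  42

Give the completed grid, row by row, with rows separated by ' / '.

40 48 22 30 / 26 34 44 36 / 46 38 24 32 / 28 20 50 42

Row 2: 26 + 34 + 36 + ? = 140, so (2,3) = 44.
Using column 3: 22 + 44 + 24 + ? → (4,3) = 140 − 90 = 50.
From column 4, 140 − (36 + 32 + 42) gives (1,4) = 30.
From main diagonal, 140 − (34 + 24 + 42) gives (1,1) = 40.
From row 1, 140 − (40 + 22 + 30) gives (1,2) = 48.
Row 4 must total 140; the given cells sum to 112, so (4,1) = 28.
From column 1, 140 − (40 + 26 + 28) gives (3,1) = 46.
Column 2: 48 + 34 + 20 + ? = 140, so (3,2) = 38.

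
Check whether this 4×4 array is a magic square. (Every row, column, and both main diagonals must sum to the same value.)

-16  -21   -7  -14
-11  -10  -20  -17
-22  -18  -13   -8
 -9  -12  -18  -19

Row 1: -16 + (-21) + (-7) + (-14) = -58.
Row 2: -11 + (-10) + (-20) + (-17) = -58.
Row 3: -22 + (-18) + (-13) + (-8) = -61.
Row 4: -9 + (-12) + (-18) + (-19) = -58.
Column 1: -16 + (-11) + (-22) + (-9) = -58.
Column 2: -21 + (-10) + (-18) + (-12) = -61.
Column 3: -7 + (-20) + (-13) + (-18) = -58.
Column 4: -14 + (-17) + (-8) + (-19) = -58.
Main diagonal: -16 + (-10) + (-13) + (-19) = -58.
Anti-diagonal: -14 + (-20) + (-18) + (-9) = -61.

No — row 3 sums to -61 but column 3 sums to -58.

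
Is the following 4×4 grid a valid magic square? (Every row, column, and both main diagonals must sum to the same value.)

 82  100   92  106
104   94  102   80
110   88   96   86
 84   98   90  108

Yes

Row 1: 82 + 100 + 92 + 106 = 380.
Row 2: 104 + 94 + 102 + 80 = 380.
Row 3: 110 + 88 + 96 + 86 = 380.
Row 4: 84 + 98 + 90 + 108 = 380.
Column 1: 82 + 104 + 110 + 84 = 380.
Column 2: 100 + 94 + 88 + 98 = 380.
Column 3: 92 + 102 + 96 + 90 = 380.
Column 4: 106 + 80 + 86 + 108 = 380.
Main diagonal: 82 + 94 + 96 + 108 = 380.
Anti-diagonal: 106 + 102 + 88 + 84 = 380.
All lines sum to 380.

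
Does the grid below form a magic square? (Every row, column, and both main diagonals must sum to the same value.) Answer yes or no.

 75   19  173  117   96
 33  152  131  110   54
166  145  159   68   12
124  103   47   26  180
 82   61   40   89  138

Row 1: 75 + 19 + 173 + 117 + 96 = 480.
Row 2: 33 + 152 + 131 + 110 + 54 = 480.
Row 3: 166 + 145 + 159 + 68 + 12 = 550.
Row 4: 124 + 103 + 47 + 26 + 180 = 480.
Row 5: 82 + 61 + 40 + 89 + 138 = 410.
Column 1: 75 + 33 + 166 + 124 + 82 = 480.
Column 2: 19 + 152 + 145 + 103 + 61 = 480.
Column 3: 173 + 131 + 159 + 47 + 40 = 550.
Column 4: 117 + 110 + 68 + 26 + 89 = 410.
Column 5: 96 + 54 + 12 + 180 + 138 = 480.
Main diagonal: 75 + 152 + 159 + 26 + 138 = 550.
Anti-diagonal: 96 + 110 + 159 + 103 + 82 = 550.

No — row 4 sums to 480 but row 5 sums to 410.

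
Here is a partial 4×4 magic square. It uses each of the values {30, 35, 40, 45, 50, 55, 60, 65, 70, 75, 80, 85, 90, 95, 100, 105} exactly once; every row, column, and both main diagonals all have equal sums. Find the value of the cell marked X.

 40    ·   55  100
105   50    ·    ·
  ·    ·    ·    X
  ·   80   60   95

The 16 entries sum to 1080, so each line sums to 1080/4 = 270.
Row 1 needs 270; the known cells sum to 195, so (1,2) = 75.
Row 4: 80 + 60 + 95 + ? = 270, so (4,1) = 35.
Column 1: 40 + 105 + 35 + ? = 270, so (3,1) = 90.
Using column 2: 75 + 50 + 80 + ? → (3,2) = 270 − 205 = 65.
Main diagonal needs 270; the known cells sum to 185, so (3,3) = 85.
Using anti-diagonal: 100 + 65 + 35 + ? → (2,3) = 270 − 200 = 70.
Using row 2: 105 + 50 + 70 + ? → (2,4) = 270 − 225 = 45.
Row 3 needs 270; the known cells sum to 240, so (3,4) = 30.

30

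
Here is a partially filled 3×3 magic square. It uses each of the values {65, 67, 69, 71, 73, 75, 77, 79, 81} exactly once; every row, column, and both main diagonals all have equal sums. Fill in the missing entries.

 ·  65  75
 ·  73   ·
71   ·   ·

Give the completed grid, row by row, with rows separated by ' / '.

The 9 entries sum to 657, so each line sums to 657/3 = 219.
Using row 1: 65 + 75 + ? → (1,1) = 219 − 140 = 79.
Column 1 must total 219; the given cells sum to 150, so (2,1) = 69.
Column 2: 65 + 73 + ? = 219, so (3,2) = 81.
Main diagonal: 79 + 73 + ? = 219, so (3,3) = 67.
Row 2 must total 219; the given cells sum to 142, so (2,3) = 77.

79 65 75 / 69 73 77 / 71 81 67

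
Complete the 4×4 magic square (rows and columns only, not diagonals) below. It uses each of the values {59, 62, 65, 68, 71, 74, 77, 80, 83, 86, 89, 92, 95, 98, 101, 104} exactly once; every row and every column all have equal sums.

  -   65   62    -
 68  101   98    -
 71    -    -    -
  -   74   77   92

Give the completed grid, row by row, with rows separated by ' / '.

104 65 62 95 / 68 101 98 59 / 71 86 89 80 / 83 74 77 92

The 16 entries sum to 1304, so each line sums to 1304/4 = 326.
Row 2 needs 326; the known cells sum to 267, so (2,4) = 59.
From row 4, 326 − (74 + 77 + 92) gives (4,1) = 83.
From column 1, 326 − (68 + 71 + 83) gives (1,1) = 104.
Using column 2: 65 + 101 + 74 + ? → (3,2) = 326 − 240 = 86.
Column 3 needs 326; the known cells sum to 237, so (3,3) = 89.
Using row 1: 104 + 65 + 62 + ? → (1,4) = 326 − 231 = 95.
Row 3 needs 326; the known cells sum to 246, so (3,4) = 80.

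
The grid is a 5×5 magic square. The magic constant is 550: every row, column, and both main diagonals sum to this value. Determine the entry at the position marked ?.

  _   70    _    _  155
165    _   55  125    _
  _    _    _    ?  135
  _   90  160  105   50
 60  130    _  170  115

65

Row 4: 90 + 160 + 105 + 50 + ? = 550, so (4,1) = 145.
Using row 5: 60 + 130 + 170 + 115 + ? → (5,3) = 550 − 475 = 75.
The remaining cell in column 5 is (2,5) = 550 − 455 = 95.
Using anti-diagonal: 155 + 125 + 90 + 60 + ? → (3,3) = 550 − 430 = 120.
Row 2 needs 550; the known cells sum to 440, so (2,2) = 110.
Column 2: 70 + 110 + 90 + 130 + ? = 550, so (3,2) = 150.
The remaining cell in column 3 is (1,3) = 550 − 410 = 140.
Using main diagonal: 110 + 120 + 105 + 115 + ? → (1,1) = 550 − 450 = 100.
Row 1 needs 550; the known cells sum to 465, so (1,4) = 85.
Column 1 must total 550; the given cells sum to 470, so (3,1) = 80.
From column 4, 550 − (85 + 125 + 105 + 170) gives (3,4) = 65.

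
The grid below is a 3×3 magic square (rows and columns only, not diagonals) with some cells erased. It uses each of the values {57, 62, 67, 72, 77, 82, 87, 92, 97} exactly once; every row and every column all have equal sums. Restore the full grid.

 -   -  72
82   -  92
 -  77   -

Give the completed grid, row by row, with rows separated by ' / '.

62 97 72 / 82 57 92 / 87 77 67

The 9 entries sum to 693, so each line sums to 693/3 = 231.
Using row 2: 82 + 92 + ? → (2,2) = 231 − 174 = 57.
Column 2 must total 231; the given cells sum to 134, so (1,2) = 97.
Column 3: 72 + 92 + ? = 231, so (3,3) = 67.
Row 1 must total 231; the given cells sum to 169, so (1,1) = 62.
Using row 3: 77 + 67 + ? → (3,1) = 231 − 144 = 87.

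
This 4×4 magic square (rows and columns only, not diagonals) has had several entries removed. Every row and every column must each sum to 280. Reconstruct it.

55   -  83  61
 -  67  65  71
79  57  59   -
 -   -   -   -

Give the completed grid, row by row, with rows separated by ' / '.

55 81 83 61 / 77 67 65 71 / 79 57 59 85 / 69 75 73 63

Row 1: 55 + 83 + 61 + ? = 280, so (1,2) = 81.
The remaining cell in row 2 is (2,1) = 280 − 203 = 77.
Row 3: 79 + 57 + 59 + ? = 280, so (3,4) = 85.
Using column 1: 55 + 77 + 79 + ? → (4,1) = 280 − 211 = 69.
Column 2 needs 280; the known cells sum to 205, so (4,2) = 75.
Column 3 needs 280; the known cells sum to 207, so (4,3) = 73.
Column 4 must total 280; the given cells sum to 217, so (4,4) = 63.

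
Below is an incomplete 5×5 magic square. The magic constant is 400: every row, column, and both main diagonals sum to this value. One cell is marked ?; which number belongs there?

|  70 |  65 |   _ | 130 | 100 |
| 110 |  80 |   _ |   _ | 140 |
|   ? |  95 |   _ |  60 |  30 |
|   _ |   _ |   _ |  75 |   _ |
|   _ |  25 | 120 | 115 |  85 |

Row 1 must total 400; the given cells sum to 365, so (1,3) = 35.
From row 5, 400 − (25 + 120 + 115 + 85) gives (5,1) = 55.
From column 2, 400 − (65 + 80 + 95 + 25) gives (4,2) = 135.
Using column 4: 130 + 60 + 75 + 115 + ? → (2,4) = 400 − 380 = 20.
Column 5: 100 + 140 + 30 + 85 + ? = 400, so (4,5) = 45.
Using main diagonal: 70 + 80 + 75 + 85 + ? → (3,3) = 400 − 310 = 90.
The remaining cell in row 2 is (2,3) = 400 − 350 = 50.
From row 3, 400 − (95 + 90 + 60 + 30) gives (3,1) = 125.

125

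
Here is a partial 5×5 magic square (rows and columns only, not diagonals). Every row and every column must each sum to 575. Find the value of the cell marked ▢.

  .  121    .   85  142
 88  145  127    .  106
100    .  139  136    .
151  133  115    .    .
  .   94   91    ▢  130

The remaining cell in row 2 is (2,4) = 575 − 466 = 109.
From column 2, 575 − (121 + 145 + 133 + 94) gives (3,2) = 82.
The remaining cell in column 3 is (1,3) = 575 − 472 = 103.
Row 1 must total 575; the given cells sum to 451, so (1,1) = 124.
Using row 3: 100 + 82 + 139 + 136 + ? → (3,5) = 575 − 457 = 118.
Column 1: 124 + 88 + 100 + 151 + ? = 575, so (5,1) = 112.
The remaining cell in column 5 is (4,5) = 575 − 496 = 79.
The remaining cell in row 4 is (4,4) = 575 − 478 = 97.
Row 5: 112 + 94 + 91 + 130 + ? = 575, so (5,4) = 148.

148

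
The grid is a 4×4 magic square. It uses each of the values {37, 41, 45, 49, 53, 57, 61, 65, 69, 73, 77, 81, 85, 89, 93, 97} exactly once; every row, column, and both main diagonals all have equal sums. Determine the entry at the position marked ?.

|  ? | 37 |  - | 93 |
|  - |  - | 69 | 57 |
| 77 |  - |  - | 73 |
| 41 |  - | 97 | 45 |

89

The 16 entries sum to 1072, so each line sums to 1072/4 = 268.
Row 4 needs 268; the known cells sum to 183, so (4,2) = 85.
Anti-diagonal must total 268; the given cells sum to 203, so (3,2) = 65.
Using row 3: 77 + 65 + 73 + ? → (3,3) = 268 − 215 = 53.
Column 2: 37 + 65 + 85 + ? = 268, so (2,2) = 81.
Column 3: 69 + 53 + 97 + ? = 268, so (1,3) = 49.
Main diagonal needs 268; the known cells sum to 179, so (1,1) = 89.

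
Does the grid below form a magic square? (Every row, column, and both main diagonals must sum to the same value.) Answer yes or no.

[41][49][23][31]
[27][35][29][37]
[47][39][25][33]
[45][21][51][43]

Row 1: 41 + 49 + 23 + 31 = 144.
Row 2: 27 + 35 + 29 + 37 = 128.
Row 3: 47 + 39 + 25 + 33 = 144.
Row 4: 45 + 21 + 51 + 43 = 160.
Column 1: 41 + 27 + 47 + 45 = 160.
Column 2: 49 + 35 + 39 + 21 = 144.
Column 3: 23 + 29 + 25 + 51 = 128.
Column 4: 31 + 37 + 33 + 43 = 144.
Main diagonal: 41 + 35 + 25 + 43 = 144.
Anti-diagonal: 31 + 29 + 39 + 45 = 144.

No — row 2 sums to 128 but column 2 sums to 144.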